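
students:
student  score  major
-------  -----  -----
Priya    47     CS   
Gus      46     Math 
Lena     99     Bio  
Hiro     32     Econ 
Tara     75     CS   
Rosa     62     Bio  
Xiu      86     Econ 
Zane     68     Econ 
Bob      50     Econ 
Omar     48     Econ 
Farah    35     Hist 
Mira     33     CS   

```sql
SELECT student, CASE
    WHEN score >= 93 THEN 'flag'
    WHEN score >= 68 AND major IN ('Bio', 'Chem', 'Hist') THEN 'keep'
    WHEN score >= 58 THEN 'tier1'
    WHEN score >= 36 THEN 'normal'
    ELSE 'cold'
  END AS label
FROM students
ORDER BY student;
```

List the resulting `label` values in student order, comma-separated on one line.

student=Bob: score >= 36 → normal
student=Farah: ELSE → cold
student=Gus: score >= 36 → normal
student=Hiro: ELSE → cold
student=Lena: score >= 93 → flag
student=Mira: ELSE → cold
student=Omar: score >= 36 → normal
student=Priya: score >= 36 → normal
student=Rosa: score >= 58 → tier1
student=Tara: score >= 58 → tier1
student=Xiu: score >= 58 → tier1
student=Zane: score >= 58 → tier1

normal, cold, normal, cold, flag, cold, normal, normal, tier1, tier1, tier1, tier1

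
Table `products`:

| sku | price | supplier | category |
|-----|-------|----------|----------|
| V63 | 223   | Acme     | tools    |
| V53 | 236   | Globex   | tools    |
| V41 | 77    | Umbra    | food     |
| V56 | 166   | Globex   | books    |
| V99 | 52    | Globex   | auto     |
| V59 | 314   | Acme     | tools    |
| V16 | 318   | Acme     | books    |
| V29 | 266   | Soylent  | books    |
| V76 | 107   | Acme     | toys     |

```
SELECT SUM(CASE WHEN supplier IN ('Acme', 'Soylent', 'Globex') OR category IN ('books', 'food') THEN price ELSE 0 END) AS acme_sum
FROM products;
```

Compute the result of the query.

1759

sku=V63: ✓ → 223
sku=V53: ✓ → 236
sku=V41: ✓ → 77
sku=V56: ✓ → 166
sku=V99: ✓ → 52
sku=V59: ✓ → 314
sku=V16: ✓ → 318
sku=V29: ✓ → 266
sku=V76: ✓ → 107
acme_sum = 223 + 236 + 77 + 166 + 52 + 314 + 318 + 266 + 107 = 1759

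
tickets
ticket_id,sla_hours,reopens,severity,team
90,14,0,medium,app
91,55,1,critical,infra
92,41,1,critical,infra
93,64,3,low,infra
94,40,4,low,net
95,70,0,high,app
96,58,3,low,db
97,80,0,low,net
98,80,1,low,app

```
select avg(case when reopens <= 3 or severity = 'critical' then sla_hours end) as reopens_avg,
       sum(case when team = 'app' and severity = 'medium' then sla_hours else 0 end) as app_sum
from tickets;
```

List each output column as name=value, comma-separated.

[reopens_avg: reopens <= 3 or severity = 'critical']
ticket_id=90: ✓ → 14
ticket_id=91: ✓ → 55
ticket_id=92: ✓ → 41
ticket_id=93: ✓ → 64
ticket_id=94: ✗
ticket_id=95: ✓ → 70
ticket_id=96: ✓ → 58
ticket_id=97: ✓ → 80
ticket_id=98: ✓ → 80
reopens_avg = (14 + 55 + 41 + 64 + 70 + 58 + 80 + 80) / 8 = 57.75
—
[app_sum: team = 'app' and severity = 'medium']
ticket_id=90: ✓ → 14
ticket_id=91: ✗
ticket_id=92: ✗
ticket_id=93: ✗
ticket_id=94: ✗
ticket_id=95: ✗
ticket_id=96: ✗
ticket_id=97: ✗
ticket_id=98: ✗
app_sum = 14

reopens_avg=57.75, app_sum=14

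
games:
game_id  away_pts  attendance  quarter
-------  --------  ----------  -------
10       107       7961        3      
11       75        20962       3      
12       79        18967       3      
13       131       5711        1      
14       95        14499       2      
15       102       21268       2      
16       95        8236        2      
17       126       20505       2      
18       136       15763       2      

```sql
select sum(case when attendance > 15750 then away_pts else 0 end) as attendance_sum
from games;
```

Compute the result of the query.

518

game_id=10: ✗
game_id=11: ✓ → 75
game_id=12: ✓ → 79
game_id=13: ✗
game_id=14: ✗
game_id=15: ✓ → 102
game_id=16: ✗
game_id=17: ✓ → 126
game_id=18: ✓ → 136
attendance_sum = 75 + 79 + 102 + 126 + 136 = 518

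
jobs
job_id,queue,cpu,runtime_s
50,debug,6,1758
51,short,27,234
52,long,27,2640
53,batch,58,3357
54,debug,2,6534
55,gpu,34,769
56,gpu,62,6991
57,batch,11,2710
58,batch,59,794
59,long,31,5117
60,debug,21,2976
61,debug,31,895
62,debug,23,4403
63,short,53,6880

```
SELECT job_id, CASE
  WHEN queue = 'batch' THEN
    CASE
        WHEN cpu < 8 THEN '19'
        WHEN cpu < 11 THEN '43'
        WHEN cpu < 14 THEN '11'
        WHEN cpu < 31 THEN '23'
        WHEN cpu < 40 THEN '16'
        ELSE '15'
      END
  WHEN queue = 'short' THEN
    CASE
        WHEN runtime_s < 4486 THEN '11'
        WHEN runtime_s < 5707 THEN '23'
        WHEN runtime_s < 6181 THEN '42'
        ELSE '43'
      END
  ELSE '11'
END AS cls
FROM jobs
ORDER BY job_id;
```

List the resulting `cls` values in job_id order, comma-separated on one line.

11, 11, 11, 15, 11, 11, 11, 11, 15, 11, 11, 11, 11, 43

job_id=50: queue='debug' → outer ELSE → 11
job_id=51: queue='short' → inner[runtime_s < 4486] → 11
job_id=52: queue='long' → outer ELSE → 11
job_id=53: queue='batch' → inner[ELSE] → 15
job_id=54: queue='debug' → outer ELSE → 11
job_id=55: queue='gpu' → outer ELSE → 11
job_id=56: queue='gpu' → outer ELSE → 11
job_id=57: queue='batch' → inner[cpu < 14] → 11
job_id=58: queue='batch' → inner[ELSE] → 15
job_id=59: queue='long' → outer ELSE → 11
job_id=60: queue='debug' → outer ELSE → 11
job_id=61: queue='debug' → outer ELSE → 11
job_id=62: queue='debug' → outer ELSE → 11
job_id=63: queue='short' → inner[ELSE] → 43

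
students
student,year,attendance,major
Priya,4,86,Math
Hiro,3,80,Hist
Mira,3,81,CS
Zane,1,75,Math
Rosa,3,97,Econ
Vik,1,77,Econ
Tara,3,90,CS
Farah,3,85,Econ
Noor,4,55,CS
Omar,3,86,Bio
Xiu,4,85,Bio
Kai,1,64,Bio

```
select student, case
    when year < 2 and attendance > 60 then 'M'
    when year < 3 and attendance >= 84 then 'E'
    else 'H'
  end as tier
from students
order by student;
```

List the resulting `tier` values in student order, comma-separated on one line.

H, H, M, H, H, H, H, H, H, M, H, M

student=Farah: ELSE → H
student=Hiro: ELSE → H
student=Kai: year < 2 and attendance > 60 → M
student=Mira: ELSE → H
student=Noor: ELSE → H
student=Omar: ELSE → H
student=Priya: ELSE → H
student=Rosa: ELSE → H
student=Tara: ELSE → H
student=Vik: year < 2 and attendance > 60 → M
student=Xiu: ELSE → H
student=Zane: year < 2 and attendance > 60 → M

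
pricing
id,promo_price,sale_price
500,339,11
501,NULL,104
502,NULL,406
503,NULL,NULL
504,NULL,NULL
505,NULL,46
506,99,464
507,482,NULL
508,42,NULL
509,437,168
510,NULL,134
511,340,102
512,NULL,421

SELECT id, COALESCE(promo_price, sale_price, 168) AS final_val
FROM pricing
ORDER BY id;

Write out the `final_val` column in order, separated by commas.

id=500: promo_price=339 → 339
id=501: promo_price=NULL, sale_price=104 → 104
id=502: promo_price=NULL, sale_price=406 → 406
id=503: promo_price=NULL, sale_price=NULL, → literal 168 → 168
id=504: promo_price=NULL, sale_price=NULL, → literal 168 → 168
id=505: promo_price=NULL, sale_price=46 → 46
id=506: promo_price=99 → 99
id=507: promo_price=482 → 482
id=508: promo_price=42 → 42
id=509: promo_price=437 → 437
id=510: promo_price=NULL, sale_price=134 → 134
id=511: promo_price=340 → 340
id=512: promo_price=NULL, sale_price=421 → 421

339, 104, 406, 168, 168, 46, 99, 482, 42, 437, 134, 340, 421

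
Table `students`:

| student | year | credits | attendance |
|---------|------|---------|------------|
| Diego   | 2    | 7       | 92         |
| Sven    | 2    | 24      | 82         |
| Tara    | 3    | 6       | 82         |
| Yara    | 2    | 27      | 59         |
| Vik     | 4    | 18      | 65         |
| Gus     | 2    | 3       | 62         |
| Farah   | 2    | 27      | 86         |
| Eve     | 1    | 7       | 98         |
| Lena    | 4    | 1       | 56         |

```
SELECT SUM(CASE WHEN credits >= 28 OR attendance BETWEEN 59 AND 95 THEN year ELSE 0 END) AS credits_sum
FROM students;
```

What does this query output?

17

student=Diego: ✓ → 2
student=Sven: ✓ → 2
student=Tara: ✓ → 3
student=Yara: ✓ → 2
student=Vik: ✓ → 4
student=Gus: ✓ → 2
student=Farah: ✓ → 2
student=Eve: ✗
student=Lena: ✗
credits_sum = 2 + 2 + 3 + 2 + 4 + 2 + 2 = 17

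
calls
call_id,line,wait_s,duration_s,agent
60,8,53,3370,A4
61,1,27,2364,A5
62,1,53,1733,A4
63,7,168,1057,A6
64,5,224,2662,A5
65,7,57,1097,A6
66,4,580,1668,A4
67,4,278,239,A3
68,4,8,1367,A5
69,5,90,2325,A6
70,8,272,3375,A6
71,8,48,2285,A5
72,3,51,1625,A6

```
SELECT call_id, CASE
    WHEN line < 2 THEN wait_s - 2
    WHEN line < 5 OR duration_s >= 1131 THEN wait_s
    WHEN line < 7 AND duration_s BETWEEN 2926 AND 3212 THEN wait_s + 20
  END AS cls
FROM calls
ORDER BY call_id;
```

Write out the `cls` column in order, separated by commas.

53, 25, 51, NULL, 224, NULL, 580, 278, 8, 90, 272, 48, 51

call_id=60: line < 5 OR duration_s >= 1131 → 53
call_id=61: line < 2 → 25
call_id=62: line < 2 → 51
call_id=63: (no match → NULL) → NULL
call_id=64: line < 5 OR duration_s >= 1131 → 224
call_id=65: (no match → NULL) → NULL
call_id=66: line < 5 OR duration_s >= 1131 → 580
call_id=67: line < 5 OR duration_s >= 1131 → 278
call_id=68: line < 5 OR duration_s >= 1131 → 8
call_id=69: line < 5 OR duration_s >= 1131 → 90
call_id=70: line < 5 OR duration_s >= 1131 → 272
call_id=71: line < 5 OR duration_s >= 1131 → 48
call_id=72: line < 5 OR duration_s >= 1131 → 51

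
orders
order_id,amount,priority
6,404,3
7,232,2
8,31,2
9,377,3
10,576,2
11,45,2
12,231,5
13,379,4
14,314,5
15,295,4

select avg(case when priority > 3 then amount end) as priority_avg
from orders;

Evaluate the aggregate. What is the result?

304.75

order_id=6: ✗
order_id=7: ✗
order_id=8: ✗
order_id=9: ✗
order_id=10: ✗
order_id=11: ✗
order_id=12: ✓ → 231
order_id=13: ✓ → 379
order_id=14: ✓ → 314
order_id=15: ✓ → 295
priority_avg = (231 + 379 + 314 + 295) / 4 = 304.75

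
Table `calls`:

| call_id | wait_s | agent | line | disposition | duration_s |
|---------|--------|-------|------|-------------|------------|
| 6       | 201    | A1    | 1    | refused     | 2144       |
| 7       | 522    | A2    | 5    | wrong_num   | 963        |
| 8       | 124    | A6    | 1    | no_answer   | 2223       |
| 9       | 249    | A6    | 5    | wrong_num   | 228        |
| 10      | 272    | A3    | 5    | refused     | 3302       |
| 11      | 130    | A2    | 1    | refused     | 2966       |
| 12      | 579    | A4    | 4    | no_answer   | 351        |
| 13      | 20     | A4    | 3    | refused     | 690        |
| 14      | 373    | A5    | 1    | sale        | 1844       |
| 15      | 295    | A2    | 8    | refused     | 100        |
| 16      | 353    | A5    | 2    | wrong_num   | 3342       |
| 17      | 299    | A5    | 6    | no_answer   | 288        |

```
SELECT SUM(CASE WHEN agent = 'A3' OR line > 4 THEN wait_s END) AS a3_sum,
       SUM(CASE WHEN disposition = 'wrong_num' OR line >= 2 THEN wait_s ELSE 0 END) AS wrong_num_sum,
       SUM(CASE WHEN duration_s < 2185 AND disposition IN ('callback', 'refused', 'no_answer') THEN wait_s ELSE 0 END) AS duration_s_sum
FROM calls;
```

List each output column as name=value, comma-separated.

[a3_sum: agent = 'A3' OR line > 4]
call_id=6: ✗
call_id=7: ✓ → 522
call_id=8: ✗
call_id=9: ✓ → 249
call_id=10: ✓ → 272
call_id=11: ✗
call_id=12: ✗
call_id=13: ✗
call_id=14: ✗
call_id=15: ✓ → 295
call_id=16: ✗
call_id=17: ✓ → 299
a3_sum = 522 + 249 + 272 + 295 + 299 = 1637
—
[wrong_num_sum: disposition = 'wrong_num' OR line >= 2]
call_id=6: ✗
call_id=7: ✓ → 522
call_id=8: ✗
call_id=9: ✓ → 249
call_id=10: ✓ → 272
call_id=11: ✗
call_id=12: ✓ → 579
call_id=13: ✓ → 20
call_id=14: ✗
call_id=15: ✓ → 295
call_id=16: ✓ → 353
call_id=17: ✓ → 299
wrong_num_sum = 522 + 249 + 272 + 579 + 20 + 295 + 353 + 299 = 2589
—
[duration_s_sum: duration_s < 2185 AND disposition IN ('callback', 'refused', 'no_answer')]
call_id=6: ✓ → 201
call_id=7: ✗
call_id=8: ✗
call_id=9: ✗
call_id=10: ✗
call_id=11: ✗
call_id=12: ✓ → 579
call_id=13: ✓ → 20
call_id=14: ✗
call_id=15: ✓ → 295
call_id=16: ✗
call_id=17: ✓ → 299
duration_s_sum = 201 + 579 + 20 + 295 + 299 = 1394

a3_sum=1637, wrong_num_sum=2589, duration_s_sum=1394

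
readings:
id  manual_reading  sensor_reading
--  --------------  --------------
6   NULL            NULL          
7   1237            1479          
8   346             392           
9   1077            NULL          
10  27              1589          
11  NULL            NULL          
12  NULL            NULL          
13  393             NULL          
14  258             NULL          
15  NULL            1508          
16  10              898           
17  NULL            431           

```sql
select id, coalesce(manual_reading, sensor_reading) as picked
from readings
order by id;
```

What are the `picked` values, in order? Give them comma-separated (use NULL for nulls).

id=6: manual_reading=NULL, sensor_reading=NULL (all NULL) → NULL
id=7: manual_reading=1237 → 1237
id=8: manual_reading=346 → 346
id=9: manual_reading=1077 → 1077
id=10: manual_reading=27 → 27
id=11: manual_reading=NULL, sensor_reading=NULL (all NULL) → NULL
id=12: manual_reading=NULL, sensor_reading=NULL (all NULL) → NULL
id=13: manual_reading=393 → 393
id=14: manual_reading=258 → 258
id=15: manual_reading=NULL, sensor_reading=1508 → 1508
id=16: manual_reading=10 → 10
id=17: manual_reading=NULL, sensor_reading=431 → 431

NULL, 1237, 346, 1077, 27, NULL, NULL, 393, 258, 1508, 10, 431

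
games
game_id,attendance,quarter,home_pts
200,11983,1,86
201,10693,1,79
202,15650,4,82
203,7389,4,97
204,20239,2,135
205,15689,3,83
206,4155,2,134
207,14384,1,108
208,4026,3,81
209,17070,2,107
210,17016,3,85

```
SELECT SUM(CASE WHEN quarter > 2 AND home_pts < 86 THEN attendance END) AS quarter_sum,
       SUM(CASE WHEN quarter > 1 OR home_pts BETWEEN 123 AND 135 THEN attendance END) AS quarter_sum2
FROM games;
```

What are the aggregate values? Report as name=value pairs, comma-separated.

[quarter_sum: quarter > 2 AND home_pts < 86]
game_id=200: ✗
game_id=201: ✗
game_id=202: ✓ → 15650
game_id=203: ✗
game_id=204: ✗
game_id=205: ✓ → 15689
game_id=206: ✗
game_id=207: ✗
game_id=208: ✓ → 4026
game_id=209: ✗
game_id=210: ✓ → 17016
quarter_sum = 15650 + 15689 + 4026 + 17016 = 52381
—
[quarter_sum2: quarter > 1 OR home_pts BETWEEN 123 AND 135]
game_id=200: ✗
game_id=201: ✗
game_id=202: ✓ → 15650
game_id=203: ✓ → 7389
game_id=204: ✓ → 20239
game_id=205: ✓ → 15689
game_id=206: ✓ → 4155
game_id=207: ✗
game_id=208: ✓ → 4026
game_id=209: ✓ → 17070
game_id=210: ✓ → 17016
quarter_sum2 = 15650 + 7389 + 20239 + 15689 + 4155 + 4026 + 17070 + 17016 = 101234

quarter_sum=52381, quarter_sum2=101234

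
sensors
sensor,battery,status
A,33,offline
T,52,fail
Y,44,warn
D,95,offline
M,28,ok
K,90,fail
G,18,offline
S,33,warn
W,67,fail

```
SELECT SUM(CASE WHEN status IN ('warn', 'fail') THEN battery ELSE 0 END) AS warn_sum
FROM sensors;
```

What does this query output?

sensor=A: ✗
sensor=T: ✓ → 52
sensor=Y: ✓ → 44
sensor=D: ✗
sensor=M: ✗
sensor=K: ✓ → 90
sensor=G: ✗
sensor=S: ✓ → 33
sensor=W: ✓ → 67
warn_sum = 52 + 44 + 90 + 33 + 67 = 286

286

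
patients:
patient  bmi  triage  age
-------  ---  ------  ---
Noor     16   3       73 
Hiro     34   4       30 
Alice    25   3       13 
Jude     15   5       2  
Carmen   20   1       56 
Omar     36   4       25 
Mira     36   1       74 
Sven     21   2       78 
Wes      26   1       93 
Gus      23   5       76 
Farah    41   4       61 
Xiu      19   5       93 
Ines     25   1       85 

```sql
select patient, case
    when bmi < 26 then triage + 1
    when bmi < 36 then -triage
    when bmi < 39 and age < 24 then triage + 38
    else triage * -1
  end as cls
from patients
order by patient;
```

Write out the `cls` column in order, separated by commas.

4, 2, -4, 6, -4, 2, 6, -1, 4, -4, 3, -1, 6

patient=Alice: bmi < 26 → 4
patient=Carmen: bmi < 26 → 2
patient=Farah: ELSE → -4
patient=Gus: bmi < 26 → 6
patient=Hiro: bmi < 36 → -4
patient=Ines: bmi < 26 → 2
patient=Jude: bmi < 26 → 6
patient=Mira: ELSE → -1
patient=Noor: bmi < 26 → 4
patient=Omar: ELSE → -4
patient=Sven: bmi < 26 → 3
patient=Wes: bmi < 36 → -1
patient=Xiu: bmi < 26 → 6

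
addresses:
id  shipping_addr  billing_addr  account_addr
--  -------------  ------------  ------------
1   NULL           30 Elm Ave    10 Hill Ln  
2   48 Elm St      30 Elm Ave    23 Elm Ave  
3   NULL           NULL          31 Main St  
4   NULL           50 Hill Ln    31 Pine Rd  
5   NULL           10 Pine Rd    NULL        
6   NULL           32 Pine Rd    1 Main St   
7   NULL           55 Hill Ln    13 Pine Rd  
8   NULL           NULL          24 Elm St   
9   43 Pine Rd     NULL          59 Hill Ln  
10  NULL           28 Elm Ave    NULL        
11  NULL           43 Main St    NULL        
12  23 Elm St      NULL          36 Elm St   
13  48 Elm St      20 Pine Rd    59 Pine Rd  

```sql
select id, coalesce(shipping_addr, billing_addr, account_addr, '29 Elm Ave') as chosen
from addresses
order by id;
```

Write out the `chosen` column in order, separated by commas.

30 Elm Ave, 48 Elm St, 31 Main St, 50 Hill Ln, 10 Pine Rd, 32 Pine Rd, 55 Hill Ln, 24 Elm St, 43 Pine Rd, 28 Elm Ave, 43 Main St, 23 Elm St, 48 Elm St

id=1: shipping_addr=NULL, billing_addr=30 Elm Ave → 30 Elm Ave
id=2: shipping_addr=48 Elm St → 48 Elm St
id=3: shipping_addr=NULL, billing_addr=NULL, account_addr=31 Main St → 31 Main St
id=4: shipping_addr=NULL, billing_addr=50 Hill Ln → 50 Hill Ln
id=5: shipping_addr=NULL, billing_addr=10 Pine Rd → 10 Pine Rd
id=6: shipping_addr=NULL, billing_addr=32 Pine Rd → 32 Pine Rd
id=7: shipping_addr=NULL, billing_addr=55 Hill Ln → 55 Hill Ln
id=8: shipping_addr=NULL, billing_addr=NULL, account_addr=24 Elm St → 24 Elm St
id=9: shipping_addr=43 Pine Rd → 43 Pine Rd
id=10: shipping_addr=NULL, billing_addr=28 Elm Ave → 28 Elm Ave
id=11: shipping_addr=NULL, billing_addr=43 Main St → 43 Main St
id=12: shipping_addr=23 Elm St → 23 Elm St
id=13: shipping_addr=48 Elm St → 48 Elm St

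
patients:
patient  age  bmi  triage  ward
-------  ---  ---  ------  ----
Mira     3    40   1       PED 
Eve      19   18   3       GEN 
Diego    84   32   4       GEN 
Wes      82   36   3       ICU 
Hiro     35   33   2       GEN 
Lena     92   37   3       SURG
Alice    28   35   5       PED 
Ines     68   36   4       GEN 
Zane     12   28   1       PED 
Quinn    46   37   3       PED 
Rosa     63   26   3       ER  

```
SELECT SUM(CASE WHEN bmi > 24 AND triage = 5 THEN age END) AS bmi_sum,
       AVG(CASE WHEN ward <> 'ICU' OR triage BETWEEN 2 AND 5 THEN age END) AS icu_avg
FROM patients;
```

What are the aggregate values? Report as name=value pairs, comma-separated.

[bmi_sum: bmi > 24 AND triage = 5]
patient=Mira: ✗
patient=Eve: ✗
patient=Diego: ✗
patient=Wes: ✗
patient=Hiro: ✗
patient=Lena: ✗
patient=Alice: ✓ → 28
patient=Ines: ✗
patient=Zane: ✗
patient=Quinn: ✗
patient=Rosa: ✗
bmi_sum = 28
—
[icu_avg: ward <> 'ICU' OR triage BETWEEN 2 AND 5]
patient=Mira: ✓ → 3
patient=Eve: ✓ → 19
patient=Diego: ✓ → 84
patient=Wes: ✓ → 82
patient=Hiro: ✓ → 35
patient=Lena: ✓ → 92
patient=Alice: ✓ → 28
patient=Ines: ✓ → 68
patient=Zane: ✓ → 12
patient=Quinn: ✓ → 46
patient=Rosa: ✓ → 63
icu_avg = (3 + 19 + 84 + 82 + 35 + 92 + 28 + 68 + 12 + 46 + 63) / 11 = 48.3636363636

bmi_sum=28, icu_avg=48.3636363636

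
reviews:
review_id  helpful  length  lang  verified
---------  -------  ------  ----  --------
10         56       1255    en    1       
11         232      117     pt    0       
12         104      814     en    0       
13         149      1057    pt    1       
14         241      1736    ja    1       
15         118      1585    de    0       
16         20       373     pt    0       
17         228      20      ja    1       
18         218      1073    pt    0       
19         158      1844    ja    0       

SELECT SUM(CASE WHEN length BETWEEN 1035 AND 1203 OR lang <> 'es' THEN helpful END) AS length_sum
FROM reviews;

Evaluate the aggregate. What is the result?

1524

review_id=10: ✓ → 56
review_id=11: ✓ → 232
review_id=12: ✓ → 104
review_id=13: ✓ → 149
review_id=14: ✓ → 241
review_id=15: ✓ → 118
review_id=16: ✓ → 20
review_id=17: ✓ → 228
review_id=18: ✓ → 218
review_id=19: ✓ → 158
length_sum = 56 + 232 + 104 + 149 + 241 + 118 + 20 + 228 + 218 + 158 = 1524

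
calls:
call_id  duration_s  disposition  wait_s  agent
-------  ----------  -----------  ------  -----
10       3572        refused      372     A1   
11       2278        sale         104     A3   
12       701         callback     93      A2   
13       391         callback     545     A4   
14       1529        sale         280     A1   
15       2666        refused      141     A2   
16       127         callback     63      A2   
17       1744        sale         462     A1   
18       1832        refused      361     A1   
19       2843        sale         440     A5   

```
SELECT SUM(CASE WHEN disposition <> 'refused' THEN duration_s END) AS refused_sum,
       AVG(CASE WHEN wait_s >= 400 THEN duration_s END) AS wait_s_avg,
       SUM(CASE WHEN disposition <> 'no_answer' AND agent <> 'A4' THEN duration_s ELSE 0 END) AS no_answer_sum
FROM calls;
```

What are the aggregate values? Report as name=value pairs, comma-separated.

refused_sum=9613, wait_s_avg=1659.3333333333, no_answer_sum=17292

[refused_sum: disposition <> 'refused']
call_id=10: ✗
call_id=11: ✓ → 2278
call_id=12: ✓ → 701
call_id=13: ✓ → 391
call_id=14: ✓ → 1529
call_id=15: ✗
call_id=16: ✓ → 127
call_id=17: ✓ → 1744
call_id=18: ✗
call_id=19: ✓ → 2843
refused_sum = 2278 + 701 + 391 + 1529 + 127 + 1744 + 2843 = 9613
—
[wait_s_avg: wait_s >= 400]
call_id=10: ✗
call_id=11: ✗
call_id=12: ✗
call_id=13: ✓ → 391
call_id=14: ✗
call_id=15: ✗
call_id=16: ✗
call_id=17: ✓ → 1744
call_id=18: ✗
call_id=19: ✓ → 2843
wait_s_avg = (391 + 1744 + 2843) / 3 = 1659.3333333333
—
[no_answer_sum: disposition <> 'no_answer' AND agent <> 'A4']
call_id=10: ✓ → 3572
call_id=11: ✓ → 2278
call_id=12: ✓ → 701
call_id=13: ✗
call_id=14: ✓ → 1529
call_id=15: ✓ → 2666
call_id=16: ✓ → 127
call_id=17: ✓ → 1744
call_id=18: ✓ → 1832
call_id=19: ✓ → 2843
no_answer_sum = 3572 + 2278 + 701 + 1529 + 2666 + 127 + 1744 + 1832 + 2843 = 17292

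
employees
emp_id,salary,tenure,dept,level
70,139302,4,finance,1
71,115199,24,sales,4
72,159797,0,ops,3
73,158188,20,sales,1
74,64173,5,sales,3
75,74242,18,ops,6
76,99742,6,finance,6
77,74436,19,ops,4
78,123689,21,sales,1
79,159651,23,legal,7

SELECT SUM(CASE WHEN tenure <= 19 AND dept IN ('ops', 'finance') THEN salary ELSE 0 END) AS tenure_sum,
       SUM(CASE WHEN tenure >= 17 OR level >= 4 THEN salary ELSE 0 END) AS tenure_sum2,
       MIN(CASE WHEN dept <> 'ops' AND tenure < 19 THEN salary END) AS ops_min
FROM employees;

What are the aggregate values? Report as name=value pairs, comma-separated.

tenure_sum=547519, tenure_sum2=805147, ops_min=64173

[tenure_sum: tenure <= 19 AND dept IN ('ops', 'finance')]
emp_id=70: ✓ → 139302
emp_id=71: ✗
emp_id=72: ✓ → 159797
emp_id=73: ✗
emp_id=74: ✗
emp_id=75: ✓ → 74242
emp_id=76: ✓ → 99742
emp_id=77: ✓ → 74436
emp_id=78: ✗
emp_id=79: ✗
tenure_sum = 139302 + 159797 + 74242 + 99742 + 74436 = 547519
—
[tenure_sum2: tenure >= 17 OR level >= 4]
emp_id=70: ✗
emp_id=71: ✓ → 115199
emp_id=72: ✗
emp_id=73: ✓ → 158188
emp_id=74: ✗
emp_id=75: ✓ → 74242
emp_id=76: ✓ → 99742
emp_id=77: ✓ → 74436
emp_id=78: ✓ → 123689
emp_id=79: ✓ → 159651
tenure_sum2 = 115199 + 158188 + 74242 + 99742 + 74436 + 123689 + 159651 = 805147
—
[ops_min: dept <> 'ops' AND tenure < 19]
emp_id=70: ✓ → 139302
emp_id=71: ✗
emp_id=72: ✗
emp_id=73: ✗
emp_id=74: ✓ → 64173
emp_id=75: ✗
emp_id=76: ✓ → 99742
emp_id=77: ✗
emp_id=78: ✗
emp_id=79: ✗
ops_min = MIN(139302, 64173, 99742) = 64173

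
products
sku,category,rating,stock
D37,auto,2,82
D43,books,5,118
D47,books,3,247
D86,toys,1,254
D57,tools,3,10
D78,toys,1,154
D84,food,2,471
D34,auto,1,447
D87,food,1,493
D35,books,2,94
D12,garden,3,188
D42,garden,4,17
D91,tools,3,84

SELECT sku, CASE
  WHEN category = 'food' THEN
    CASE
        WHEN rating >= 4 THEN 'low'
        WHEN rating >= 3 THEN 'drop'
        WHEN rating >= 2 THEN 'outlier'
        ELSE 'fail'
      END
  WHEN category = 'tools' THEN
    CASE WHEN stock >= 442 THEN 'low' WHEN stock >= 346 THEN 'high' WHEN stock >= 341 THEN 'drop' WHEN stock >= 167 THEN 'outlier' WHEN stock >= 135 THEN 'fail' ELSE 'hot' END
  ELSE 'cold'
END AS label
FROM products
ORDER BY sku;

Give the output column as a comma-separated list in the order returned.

cold, cold, cold, cold, cold, cold, cold, hot, cold, outlier, cold, fail, hot

sku=D12: category='garden' → outer ELSE → cold
sku=D34: category='auto' → outer ELSE → cold
sku=D35: category='books' → outer ELSE → cold
sku=D37: category='auto' → outer ELSE → cold
sku=D42: category='garden' → outer ELSE → cold
sku=D43: category='books' → outer ELSE → cold
sku=D47: category='books' → outer ELSE → cold
sku=D57: category='tools' → inner[ELSE] → hot
sku=D78: category='toys' → outer ELSE → cold
sku=D84: category='food' → inner[rating >= 2] → outlier
sku=D86: category='toys' → outer ELSE → cold
sku=D87: category='food' → inner[ELSE] → fail
sku=D91: category='tools' → inner[ELSE] → hot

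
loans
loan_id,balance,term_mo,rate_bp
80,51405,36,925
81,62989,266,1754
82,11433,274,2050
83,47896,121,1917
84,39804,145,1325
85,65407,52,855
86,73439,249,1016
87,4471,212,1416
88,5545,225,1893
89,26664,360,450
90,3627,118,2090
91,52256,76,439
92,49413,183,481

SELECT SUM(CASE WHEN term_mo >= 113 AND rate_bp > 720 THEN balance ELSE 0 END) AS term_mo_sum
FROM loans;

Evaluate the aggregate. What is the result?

249204

loan_id=80: ✗
loan_id=81: ✓ → 62989
loan_id=82: ✓ → 11433
loan_id=83: ✓ → 47896
loan_id=84: ✓ → 39804
loan_id=85: ✗
loan_id=86: ✓ → 73439
loan_id=87: ✓ → 4471
loan_id=88: ✓ → 5545
loan_id=89: ✗
loan_id=90: ✓ → 3627
loan_id=91: ✗
loan_id=92: ✗
term_mo_sum = 62989 + 11433 + 47896 + 39804 + 73439 + 4471 + 5545 + 3627 = 249204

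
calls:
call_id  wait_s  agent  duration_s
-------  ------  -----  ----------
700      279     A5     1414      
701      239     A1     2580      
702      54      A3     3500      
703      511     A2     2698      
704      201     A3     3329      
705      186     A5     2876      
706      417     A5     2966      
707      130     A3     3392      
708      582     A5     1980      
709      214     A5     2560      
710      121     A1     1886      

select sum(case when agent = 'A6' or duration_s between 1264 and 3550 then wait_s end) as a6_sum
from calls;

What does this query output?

call_id=700: ✓ → 279
call_id=701: ✓ → 239
call_id=702: ✓ → 54
call_id=703: ✓ → 511
call_id=704: ✓ → 201
call_id=705: ✓ → 186
call_id=706: ✓ → 417
call_id=707: ✓ → 130
call_id=708: ✓ → 582
call_id=709: ✓ → 214
call_id=710: ✓ → 121
a6_sum = 279 + 239 + 54 + 511 + 201 + 186 + 417 + 130 + 582 + 214 + 121 = 2934

2934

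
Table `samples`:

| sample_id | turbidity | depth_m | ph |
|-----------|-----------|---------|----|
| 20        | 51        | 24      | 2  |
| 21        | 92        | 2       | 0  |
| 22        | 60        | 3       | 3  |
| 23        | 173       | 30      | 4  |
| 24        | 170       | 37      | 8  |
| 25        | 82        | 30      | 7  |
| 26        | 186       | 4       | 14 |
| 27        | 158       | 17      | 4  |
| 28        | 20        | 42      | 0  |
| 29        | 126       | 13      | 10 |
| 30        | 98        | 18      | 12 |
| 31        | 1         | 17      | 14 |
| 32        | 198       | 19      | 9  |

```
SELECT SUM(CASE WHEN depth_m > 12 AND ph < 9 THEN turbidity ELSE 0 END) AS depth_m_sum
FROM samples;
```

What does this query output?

654

sample_id=20: ✓ → 51
sample_id=21: ✗
sample_id=22: ✗
sample_id=23: ✓ → 173
sample_id=24: ✓ → 170
sample_id=25: ✓ → 82
sample_id=26: ✗
sample_id=27: ✓ → 158
sample_id=28: ✓ → 20
sample_id=29: ✗
sample_id=30: ✗
sample_id=31: ✗
sample_id=32: ✗
depth_m_sum = 51 + 173 + 170 + 82 + 158 + 20 = 654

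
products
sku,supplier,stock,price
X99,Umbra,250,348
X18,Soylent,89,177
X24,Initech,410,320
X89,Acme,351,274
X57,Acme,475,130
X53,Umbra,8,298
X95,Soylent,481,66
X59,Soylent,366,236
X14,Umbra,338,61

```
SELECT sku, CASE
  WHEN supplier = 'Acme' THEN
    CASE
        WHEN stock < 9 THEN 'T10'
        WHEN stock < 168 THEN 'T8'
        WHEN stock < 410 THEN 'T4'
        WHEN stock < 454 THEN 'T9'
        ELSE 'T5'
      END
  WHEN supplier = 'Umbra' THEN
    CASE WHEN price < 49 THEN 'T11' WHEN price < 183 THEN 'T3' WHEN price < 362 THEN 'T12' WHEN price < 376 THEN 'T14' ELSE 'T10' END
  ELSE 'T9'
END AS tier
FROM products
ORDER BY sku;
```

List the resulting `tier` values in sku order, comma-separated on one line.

sku=X14: supplier='Umbra' → inner[price < 183] → T3
sku=X18: supplier='Soylent' → outer ELSE → T9
sku=X24: supplier='Initech' → outer ELSE → T9
sku=X53: supplier='Umbra' → inner[price < 362] → T12
sku=X57: supplier='Acme' → inner[ELSE] → T5
sku=X59: supplier='Soylent' → outer ELSE → T9
sku=X89: supplier='Acme' → inner[stock < 410] → T4
sku=X95: supplier='Soylent' → outer ELSE → T9
sku=X99: supplier='Umbra' → inner[price < 362] → T12

T3, T9, T9, T12, T5, T9, T4, T9, T12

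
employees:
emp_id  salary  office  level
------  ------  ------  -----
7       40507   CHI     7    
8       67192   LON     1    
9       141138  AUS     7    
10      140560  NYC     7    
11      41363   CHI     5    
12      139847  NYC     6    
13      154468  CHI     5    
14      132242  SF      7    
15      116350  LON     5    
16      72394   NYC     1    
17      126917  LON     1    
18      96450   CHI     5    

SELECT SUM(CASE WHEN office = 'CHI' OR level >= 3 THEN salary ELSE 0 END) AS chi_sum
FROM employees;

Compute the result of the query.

emp_id=7: ✓ → 40507
emp_id=8: ✗
emp_id=9: ✓ → 141138
emp_id=10: ✓ → 140560
emp_id=11: ✓ → 41363
emp_id=12: ✓ → 139847
emp_id=13: ✓ → 154468
emp_id=14: ✓ → 132242
emp_id=15: ✓ → 116350
emp_id=16: ✗
emp_id=17: ✗
emp_id=18: ✓ → 96450
chi_sum = 40507 + 141138 + 140560 + 41363 + 139847 + 154468 + 132242 + 116350 + 96450 = 1002925

1002925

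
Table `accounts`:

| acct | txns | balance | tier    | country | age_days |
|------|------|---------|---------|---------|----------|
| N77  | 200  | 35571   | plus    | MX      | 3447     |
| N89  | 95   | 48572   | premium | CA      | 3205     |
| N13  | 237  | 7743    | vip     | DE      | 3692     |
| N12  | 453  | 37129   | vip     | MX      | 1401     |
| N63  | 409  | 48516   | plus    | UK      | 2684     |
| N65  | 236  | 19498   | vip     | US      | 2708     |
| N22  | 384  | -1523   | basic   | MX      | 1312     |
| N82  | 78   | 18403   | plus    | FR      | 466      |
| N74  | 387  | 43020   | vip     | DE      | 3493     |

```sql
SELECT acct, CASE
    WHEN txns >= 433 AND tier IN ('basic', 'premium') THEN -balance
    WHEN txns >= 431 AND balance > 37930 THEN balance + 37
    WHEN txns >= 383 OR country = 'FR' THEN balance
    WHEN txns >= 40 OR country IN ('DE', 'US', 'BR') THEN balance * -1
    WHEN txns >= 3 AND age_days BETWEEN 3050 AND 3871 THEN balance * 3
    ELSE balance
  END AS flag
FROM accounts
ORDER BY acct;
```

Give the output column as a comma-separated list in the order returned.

37129, -7743, -1523, 48516, -19498, 43020, -35571, 18403, -48572

acct=N12: txns >= 383 OR country = 'FR' → 37129
acct=N13: txns >= 40 OR country IN ('DE', 'US', 'BR') → -7743
acct=N22: txns >= 383 OR country = 'FR' → -1523
acct=N63: txns >= 383 OR country = 'FR' → 48516
acct=N65: txns >= 40 OR country IN ('DE', 'US', 'BR') → -19498
acct=N74: txns >= 383 OR country = 'FR' → 43020
acct=N77: txns >= 40 OR country IN ('DE', 'US', 'BR') → -35571
acct=N82: txns >= 383 OR country = 'FR' → 18403
acct=N89: txns >= 40 OR country IN ('DE', 'US', 'BR') → -48572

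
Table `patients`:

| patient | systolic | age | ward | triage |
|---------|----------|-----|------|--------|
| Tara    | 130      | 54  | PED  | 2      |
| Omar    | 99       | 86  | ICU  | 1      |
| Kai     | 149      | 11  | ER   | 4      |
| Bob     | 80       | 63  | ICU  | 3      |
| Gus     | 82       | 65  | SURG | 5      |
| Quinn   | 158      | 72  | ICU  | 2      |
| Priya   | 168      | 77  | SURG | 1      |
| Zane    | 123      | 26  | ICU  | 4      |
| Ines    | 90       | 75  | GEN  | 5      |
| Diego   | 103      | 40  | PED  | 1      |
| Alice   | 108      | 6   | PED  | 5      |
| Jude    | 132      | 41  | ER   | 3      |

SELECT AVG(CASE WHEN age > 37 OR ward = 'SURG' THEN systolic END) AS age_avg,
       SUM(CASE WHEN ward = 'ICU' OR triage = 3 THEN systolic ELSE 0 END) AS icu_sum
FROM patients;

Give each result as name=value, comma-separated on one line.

[age_avg: age > 37 OR ward = 'SURG']
patient=Tara: ✓ → 130
patient=Omar: ✓ → 99
patient=Kai: ✗
patient=Bob: ✓ → 80
patient=Gus: ✓ → 82
patient=Quinn: ✓ → 158
patient=Priya: ✓ → 168
patient=Zane: ✗
patient=Ines: ✓ → 90
patient=Diego: ✓ → 103
patient=Alice: ✗
patient=Jude: ✓ → 132
age_avg = (130 + 99 + 80 + 82 + 158 + 168 + 90 + 103 + 132) / 9 = 115.7777777778
—
[icu_sum: ward = 'ICU' OR triage = 3]
patient=Tara: ✗
patient=Omar: ✓ → 99
patient=Kai: ✗
patient=Bob: ✓ → 80
patient=Gus: ✗
patient=Quinn: ✓ → 158
patient=Priya: ✗
patient=Zane: ✓ → 123
patient=Ines: ✗
patient=Diego: ✗
patient=Alice: ✗
patient=Jude: ✓ → 132
icu_sum = 99 + 80 + 158 + 123 + 132 = 592

age_avg=115.7777777778, icu_sum=592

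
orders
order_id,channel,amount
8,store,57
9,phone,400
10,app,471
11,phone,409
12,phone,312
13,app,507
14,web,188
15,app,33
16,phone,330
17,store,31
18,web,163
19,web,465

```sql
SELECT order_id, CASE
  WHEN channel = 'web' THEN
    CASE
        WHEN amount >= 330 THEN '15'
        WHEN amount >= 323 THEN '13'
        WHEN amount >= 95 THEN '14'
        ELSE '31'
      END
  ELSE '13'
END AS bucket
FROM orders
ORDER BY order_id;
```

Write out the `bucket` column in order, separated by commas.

order_id=8: channel='store' → outer ELSE → 13
order_id=9: channel='phone' → outer ELSE → 13
order_id=10: channel='app' → outer ELSE → 13
order_id=11: channel='phone' → outer ELSE → 13
order_id=12: channel='phone' → outer ELSE → 13
order_id=13: channel='app' → outer ELSE → 13
order_id=14: channel='web' → inner[amount >= 95] → 14
order_id=15: channel='app' → outer ELSE → 13
order_id=16: channel='phone' → outer ELSE → 13
order_id=17: channel='store' → outer ELSE → 13
order_id=18: channel='web' → inner[amount >= 95] → 14
order_id=19: channel='web' → inner[amount >= 330] → 15

13, 13, 13, 13, 13, 13, 14, 13, 13, 13, 14, 15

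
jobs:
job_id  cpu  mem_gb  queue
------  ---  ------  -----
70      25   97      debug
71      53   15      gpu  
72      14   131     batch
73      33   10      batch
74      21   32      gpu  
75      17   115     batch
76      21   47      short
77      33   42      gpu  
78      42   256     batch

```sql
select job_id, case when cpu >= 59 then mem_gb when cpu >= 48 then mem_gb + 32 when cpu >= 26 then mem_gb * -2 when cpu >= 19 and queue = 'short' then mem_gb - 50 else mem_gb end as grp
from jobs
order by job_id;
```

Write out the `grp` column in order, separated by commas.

97, 47, 131, -20, 32, 115, -3, -84, -512

job_id=70: ELSE → 97
job_id=71: cpu >= 48 → 47
job_id=72: ELSE → 131
job_id=73: cpu >= 26 → -20
job_id=74: ELSE → 32
job_id=75: ELSE → 115
job_id=76: cpu >= 19 and queue = 'short' → -3
job_id=77: cpu >= 26 → -84
job_id=78: cpu >= 26 → -512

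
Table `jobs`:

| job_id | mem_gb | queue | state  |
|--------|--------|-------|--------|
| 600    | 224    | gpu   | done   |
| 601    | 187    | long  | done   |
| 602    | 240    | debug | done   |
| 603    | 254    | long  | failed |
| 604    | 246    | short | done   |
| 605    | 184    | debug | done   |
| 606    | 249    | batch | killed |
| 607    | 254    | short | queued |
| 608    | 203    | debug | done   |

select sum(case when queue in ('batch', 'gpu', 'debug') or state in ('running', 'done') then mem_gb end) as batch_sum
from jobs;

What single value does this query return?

job_id=600: ✓ → 224
job_id=601: ✓ → 187
job_id=602: ✓ → 240
job_id=603: ✗
job_id=604: ✓ → 246
job_id=605: ✓ → 184
job_id=606: ✓ → 249
job_id=607: ✗
job_id=608: ✓ → 203
batch_sum = 224 + 187 + 240 + 246 + 184 + 249 + 203 = 1533

1533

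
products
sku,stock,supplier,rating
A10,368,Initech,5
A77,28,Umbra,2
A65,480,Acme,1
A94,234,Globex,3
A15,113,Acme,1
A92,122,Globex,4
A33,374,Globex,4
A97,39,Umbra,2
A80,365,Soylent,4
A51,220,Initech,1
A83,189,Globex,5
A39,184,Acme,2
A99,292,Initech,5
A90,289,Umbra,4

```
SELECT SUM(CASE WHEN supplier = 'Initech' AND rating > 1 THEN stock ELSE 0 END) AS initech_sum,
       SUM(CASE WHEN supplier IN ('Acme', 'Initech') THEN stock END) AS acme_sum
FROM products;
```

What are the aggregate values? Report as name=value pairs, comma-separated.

initech_sum=660, acme_sum=1657

[initech_sum: supplier = 'Initech' AND rating > 1]
sku=A10: ✓ → 368
sku=A77: ✗
sku=A65: ✗
sku=A94: ✗
sku=A15: ✗
sku=A92: ✗
sku=A33: ✗
sku=A97: ✗
sku=A80: ✗
sku=A51: ✗
sku=A83: ✗
sku=A39: ✗
sku=A99: ✓ → 292
sku=A90: ✗
initech_sum = 368 + 292 = 660
—
[acme_sum: supplier IN ('Acme', 'Initech')]
sku=A10: ✓ → 368
sku=A77: ✗
sku=A65: ✓ → 480
sku=A94: ✗
sku=A15: ✓ → 113
sku=A92: ✗
sku=A33: ✗
sku=A97: ✗
sku=A80: ✗
sku=A51: ✓ → 220
sku=A83: ✗
sku=A39: ✓ → 184
sku=A99: ✓ → 292
sku=A90: ✗
acme_sum = 368 + 480 + 113 + 220 + 184 + 292 = 1657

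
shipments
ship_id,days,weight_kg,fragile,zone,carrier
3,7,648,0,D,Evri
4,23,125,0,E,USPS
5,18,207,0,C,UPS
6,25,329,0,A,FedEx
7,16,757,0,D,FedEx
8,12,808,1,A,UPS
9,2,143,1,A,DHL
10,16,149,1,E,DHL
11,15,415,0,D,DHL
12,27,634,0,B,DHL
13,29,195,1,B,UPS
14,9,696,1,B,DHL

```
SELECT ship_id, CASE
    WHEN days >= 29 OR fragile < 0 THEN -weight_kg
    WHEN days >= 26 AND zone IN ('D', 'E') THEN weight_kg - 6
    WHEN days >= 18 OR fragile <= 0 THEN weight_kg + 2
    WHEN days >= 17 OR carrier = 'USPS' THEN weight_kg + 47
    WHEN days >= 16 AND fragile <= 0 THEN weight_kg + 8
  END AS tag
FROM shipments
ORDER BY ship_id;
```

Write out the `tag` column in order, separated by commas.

650, 127, 209, 331, 759, NULL, NULL, NULL, 417, 636, -195, NULL

ship_id=3: days >= 18 OR fragile <= 0 → 650
ship_id=4: days >= 18 OR fragile <= 0 → 127
ship_id=5: days >= 18 OR fragile <= 0 → 209
ship_id=6: days >= 18 OR fragile <= 0 → 331
ship_id=7: days >= 18 OR fragile <= 0 → 759
ship_id=8: (no match → NULL) → NULL
ship_id=9: (no match → NULL) → NULL
ship_id=10: (no match → NULL) → NULL
ship_id=11: days >= 18 OR fragile <= 0 → 417
ship_id=12: days >= 18 OR fragile <= 0 → 636
ship_id=13: days >= 29 OR fragile < 0 → -195
ship_id=14: (no match → NULL) → NULL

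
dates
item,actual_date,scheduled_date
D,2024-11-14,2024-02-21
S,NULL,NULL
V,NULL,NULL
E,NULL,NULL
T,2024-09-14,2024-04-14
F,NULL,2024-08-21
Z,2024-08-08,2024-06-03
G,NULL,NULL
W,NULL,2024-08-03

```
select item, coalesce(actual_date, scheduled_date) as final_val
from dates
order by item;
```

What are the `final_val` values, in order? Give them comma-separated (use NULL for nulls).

2024-11-14, NULL, 2024-08-21, NULL, NULL, 2024-09-14, NULL, 2024-08-03, 2024-08-08

item=D: actual_date=2024-11-14 → 2024-11-14
item=E: actual_date=NULL, scheduled_date=NULL (all NULL) → NULL
item=F: actual_date=NULL, scheduled_date=2024-08-21 → 2024-08-21
item=G: actual_date=NULL, scheduled_date=NULL (all NULL) → NULL
item=S: actual_date=NULL, scheduled_date=NULL (all NULL) → NULL
item=T: actual_date=2024-09-14 → 2024-09-14
item=V: actual_date=NULL, scheduled_date=NULL (all NULL) → NULL
item=W: actual_date=NULL, scheduled_date=2024-08-03 → 2024-08-03
item=Z: actual_date=2024-08-08 → 2024-08-08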